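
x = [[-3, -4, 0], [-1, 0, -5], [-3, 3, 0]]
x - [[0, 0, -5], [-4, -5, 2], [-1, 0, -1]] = [[-3, -4, 5], [3, 5, -7], [-2, 3, 1]]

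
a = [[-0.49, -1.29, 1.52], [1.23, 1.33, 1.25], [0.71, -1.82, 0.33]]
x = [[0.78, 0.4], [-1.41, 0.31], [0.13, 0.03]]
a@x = [[1.63, -0.55], [-0.75, 0.94], [3.16, -0.27]]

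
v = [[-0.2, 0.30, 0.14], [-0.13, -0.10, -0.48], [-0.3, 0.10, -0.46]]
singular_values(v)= [0.73, 0.43, 0.0]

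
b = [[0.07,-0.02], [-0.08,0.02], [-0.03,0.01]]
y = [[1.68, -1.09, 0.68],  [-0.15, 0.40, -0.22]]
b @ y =[[0.12, -0.08, 0.05], [-0.14, 0.1, -0.06], [-0.05, 0.04, -0.02]]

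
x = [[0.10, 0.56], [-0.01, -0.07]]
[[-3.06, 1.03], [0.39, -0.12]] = x @ [[3.48, 1.36], [-6.09, 1.59]]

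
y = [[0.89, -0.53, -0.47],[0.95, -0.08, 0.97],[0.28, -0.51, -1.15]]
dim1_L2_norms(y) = [1.14, 1.36, 1.29]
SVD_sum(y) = [[0.05, -0.24, -0.64], [-0.06, 0.28, 0.76], [0.09, -0.44, -1.19]] + [[0.84, -0.3, 0.17], [1.01, -0.36, 0.21], [0.19, -0.07, 0.04]] + [[0.0,  0.00,  -0.00], [-0.0,  -0.0,  0.00], [-0.0,  -0.00,  0.00]]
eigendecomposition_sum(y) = [[(0.31+0j), (-0.18-0j), (-0.26+0j)], [0.64+0.00j, -0.38-0.00j, -0.53+0.00j], [(-0.19-0j), (0.11+0j), (0.16+0j)]] + [[(0.29-0.36j), (-0.17+0.35j), (-0.1+0.59j)], [(0.16-1.5j), 0.15+1.28j, (0.75+1.81j)], [0.24+0.63j, -0.31-0.48j, (-0.65-0.57j)]] + [[(0.29+0.36j), -0.17-0.35j, -0.10-0.59j], [0.16+1.50j, (0.15-1.28j), (0.75-1.81j)], [0.24-0.63j, (-0.31+0.48j), -0.65+0.57j]]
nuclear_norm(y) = 3.10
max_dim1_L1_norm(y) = 2.0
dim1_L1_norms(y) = [1.89, 2.0, 1.94]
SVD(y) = [[0.41, 0.63, -0.65], [-0.49, 0.76, 0.43], [0.77, 0.15, 0.62]] @ diag([1.6581389244688767, 1.4336065858112934, 0.006889432464603859]) @ [[0.07, -0.34, -0.94], [0.93, -0.33, 0.19], [-0.37, -0.88, 0.3]]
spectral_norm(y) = 1.66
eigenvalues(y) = [(0.1+0j), (-0.22+0.35j), (-0.22-0.35j)]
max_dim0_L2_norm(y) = 1.58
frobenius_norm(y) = 2.19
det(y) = 0.02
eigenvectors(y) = [[(-0.43+0j), (0.23+0.15j), (0.23-0.15j)], [(-0.87+0j), (0.88+0j), (0.88-0j)], [(0.26+0j), -0.35+0.17j, (-0.35-0.17j)]]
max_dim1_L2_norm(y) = 1.36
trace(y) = -0.34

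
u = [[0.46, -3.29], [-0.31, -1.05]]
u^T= [[0.46, -0.31], [-3.29, -1.05]]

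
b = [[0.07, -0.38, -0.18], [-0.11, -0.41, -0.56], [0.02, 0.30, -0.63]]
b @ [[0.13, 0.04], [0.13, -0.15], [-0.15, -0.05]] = [[-0.01, 0.07], [0.02, 0.09], [0.14, -0.01]]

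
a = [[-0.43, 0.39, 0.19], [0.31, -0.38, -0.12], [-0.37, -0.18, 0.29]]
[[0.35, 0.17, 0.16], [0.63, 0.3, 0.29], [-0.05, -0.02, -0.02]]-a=[[0.78, -0.22, -0.03],[0.32, 0.68, 0.41],[0.32, 0.16, -0.31]]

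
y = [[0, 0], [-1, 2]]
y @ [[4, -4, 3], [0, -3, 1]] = [[0, 0, 0], [-4, -2, -1]]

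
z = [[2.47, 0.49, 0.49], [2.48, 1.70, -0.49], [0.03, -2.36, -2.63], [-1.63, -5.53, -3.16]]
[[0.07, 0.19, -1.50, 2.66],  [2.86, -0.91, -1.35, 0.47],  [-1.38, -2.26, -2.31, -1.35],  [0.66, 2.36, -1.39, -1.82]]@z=[[-3.74, -10.81, -4.52],[4.0, 0.44, 3.91],[-6.88, 8.40, 10.77],[10.41, 17.68, 8.57]]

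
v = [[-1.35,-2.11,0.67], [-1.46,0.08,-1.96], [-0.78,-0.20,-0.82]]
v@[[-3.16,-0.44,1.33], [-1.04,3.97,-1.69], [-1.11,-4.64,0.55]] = [[5.72, -10.89, 2.14], [6.71, 10.05, -3.16], [3.58, 3.35, -1.15]]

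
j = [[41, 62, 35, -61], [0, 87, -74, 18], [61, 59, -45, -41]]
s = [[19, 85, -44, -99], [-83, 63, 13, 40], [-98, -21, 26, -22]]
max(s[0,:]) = 85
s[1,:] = [-83, 63, 13, 40]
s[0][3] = -99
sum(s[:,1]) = 127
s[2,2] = 26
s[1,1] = 63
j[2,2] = -45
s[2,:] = [-98, -21, 26, -22]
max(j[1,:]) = 87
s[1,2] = 13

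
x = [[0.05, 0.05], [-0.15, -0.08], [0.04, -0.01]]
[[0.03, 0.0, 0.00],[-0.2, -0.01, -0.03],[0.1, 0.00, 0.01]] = x @ [[2.12,  0.07,  0.28],[-1.43,  -0.05,  -0.19]]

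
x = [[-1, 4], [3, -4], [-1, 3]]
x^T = [[-1, 3, -1], [4, -4, 3]]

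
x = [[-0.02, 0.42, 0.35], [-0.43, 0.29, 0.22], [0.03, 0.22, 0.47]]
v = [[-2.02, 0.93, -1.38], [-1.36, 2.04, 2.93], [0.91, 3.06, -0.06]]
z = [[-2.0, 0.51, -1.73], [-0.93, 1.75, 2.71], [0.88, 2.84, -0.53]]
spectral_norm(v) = 4.22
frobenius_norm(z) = 5.26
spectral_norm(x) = 0.84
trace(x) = 0.74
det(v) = 29.07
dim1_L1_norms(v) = [4.33, 6.33, 4.03]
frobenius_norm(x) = 0.94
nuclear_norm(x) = 1.39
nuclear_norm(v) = 9.47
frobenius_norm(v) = 5.63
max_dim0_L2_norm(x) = 0.63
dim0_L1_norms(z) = [3.81, 5.1, 4.97]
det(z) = 25.45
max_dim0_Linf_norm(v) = 3.06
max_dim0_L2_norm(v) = 3.79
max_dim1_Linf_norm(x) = 0.47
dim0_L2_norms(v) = [2.6, 3.79, 3.24]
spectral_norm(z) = 3.66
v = x + z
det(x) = 0.05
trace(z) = -0.78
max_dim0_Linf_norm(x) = 0.47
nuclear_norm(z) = 8.97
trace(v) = -0.04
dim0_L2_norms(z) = [2.37, 3.37, 3.26]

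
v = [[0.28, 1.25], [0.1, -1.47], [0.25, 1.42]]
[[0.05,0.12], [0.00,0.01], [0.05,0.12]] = v@[[0.15, 0.35],  [0.01, 0.02]]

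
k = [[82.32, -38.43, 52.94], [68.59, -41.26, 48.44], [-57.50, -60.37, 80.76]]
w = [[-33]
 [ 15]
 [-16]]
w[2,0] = -16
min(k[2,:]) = -60.37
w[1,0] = 15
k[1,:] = [68.59, -41.26, 48.44]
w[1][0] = 15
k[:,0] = [82.32, 68.59, -57.5]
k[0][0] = 82.32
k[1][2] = 48.44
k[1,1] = -41.26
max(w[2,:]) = -16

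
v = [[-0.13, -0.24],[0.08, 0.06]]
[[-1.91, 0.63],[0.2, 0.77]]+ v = [[-2.04, 0.39], [0.28, 0.83]]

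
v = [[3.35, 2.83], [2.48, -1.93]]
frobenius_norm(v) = 5.40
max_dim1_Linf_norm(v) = 3.35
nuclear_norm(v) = 7.49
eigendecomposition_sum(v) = [[3.8, 1.68],[1.48, 0.65]] + [[-0.45, 1.15],[1.00, -2.58]]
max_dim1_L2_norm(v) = 4.39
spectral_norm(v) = 4.48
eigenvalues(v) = [4.45, -3.03]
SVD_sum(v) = [[3.75, 2.12], [1.05, 0.59]] + [[-0.40, 0.71], [1.43, -2.52]]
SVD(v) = [[-0.96, -0.27], [-0.27, 0.96]] @ diag([4.4753943614909595, 3.0128964982446584]) @ [[-0.87,  -0.49], [0.49,  -0.87]]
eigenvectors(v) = [[0.93, -0.41], [0.36, 0.91]]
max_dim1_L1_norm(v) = 6.18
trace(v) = 1.42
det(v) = -13.48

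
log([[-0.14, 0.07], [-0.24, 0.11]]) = [[-10.52,4.05], [-13.89,3.95]]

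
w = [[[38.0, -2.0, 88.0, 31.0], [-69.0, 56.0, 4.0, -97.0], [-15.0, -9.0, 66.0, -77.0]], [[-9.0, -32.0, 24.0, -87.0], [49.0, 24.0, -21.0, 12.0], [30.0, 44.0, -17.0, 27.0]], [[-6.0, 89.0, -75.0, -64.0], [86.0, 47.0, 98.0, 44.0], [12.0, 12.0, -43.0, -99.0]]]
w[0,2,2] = 66.0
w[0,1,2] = 4.0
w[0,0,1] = -2.0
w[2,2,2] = -43.0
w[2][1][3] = 44.0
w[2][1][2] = 98.0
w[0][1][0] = -69.0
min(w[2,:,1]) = 12.0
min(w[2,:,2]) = -75.0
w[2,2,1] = 12.0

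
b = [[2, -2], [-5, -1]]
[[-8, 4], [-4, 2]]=b@[[0, 0], [4, -2]]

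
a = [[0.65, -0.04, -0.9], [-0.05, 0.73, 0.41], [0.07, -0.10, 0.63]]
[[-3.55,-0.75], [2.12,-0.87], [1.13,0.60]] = a@[[-2.22,-0.26],[1.48,-1.62],[2.27,0.72]]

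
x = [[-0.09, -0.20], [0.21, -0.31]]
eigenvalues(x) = [(-0.2+0.17j), (-0.2-0.17j)]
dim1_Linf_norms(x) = [0.2, 0.31]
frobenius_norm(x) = 0.43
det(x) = 0.07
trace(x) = -0.40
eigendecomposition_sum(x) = [[(-0.05+0.15j), -0.10-0.12j], [0.10+0.12j, -0.16+0.02j]] + [[(-0.05-0.15j), -0.10+0.12j],[0.11-0.12j, -0.16-0.02j]]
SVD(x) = [[0.37, 0.93], [0.93, -0.37]] @ diag([0.3965136475601199, 0.1762864921046675]) @ [[0.41, -0.91], [-0.91, -0.41]]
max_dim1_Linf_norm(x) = 0.31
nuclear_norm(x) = 0.57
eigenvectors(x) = [[(0.37+0.59j), (0.37-0.59j)], [0.72+0.00j, 0.72-0.00j]]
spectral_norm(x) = 0.40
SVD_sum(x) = [[0.06, -0.13],[0.15, -0.34]] + [[-0.15, -0.07], [0.06, 0.03]]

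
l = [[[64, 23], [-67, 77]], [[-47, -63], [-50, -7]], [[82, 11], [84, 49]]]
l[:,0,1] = [23, -63, 11]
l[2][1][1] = 49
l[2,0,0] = 82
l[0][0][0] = 64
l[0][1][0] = -67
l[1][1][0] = -50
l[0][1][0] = -67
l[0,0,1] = 23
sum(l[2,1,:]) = 133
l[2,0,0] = 82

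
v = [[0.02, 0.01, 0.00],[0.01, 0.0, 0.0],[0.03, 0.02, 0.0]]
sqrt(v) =[[0.13+0.01j, (0.05-0.02j), 0.00+0.00j], [0.05-0.02j, 0.02+0.05j, 0j], [(0.21+0.04j), 0.09-0.10j, 0j]]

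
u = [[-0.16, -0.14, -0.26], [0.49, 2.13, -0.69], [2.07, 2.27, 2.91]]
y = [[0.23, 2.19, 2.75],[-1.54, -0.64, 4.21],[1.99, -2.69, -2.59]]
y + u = [[0.07, 2.05, 2.49], [-1.05, 1.49, 3.52], [4.06, -0.42, 0.32]]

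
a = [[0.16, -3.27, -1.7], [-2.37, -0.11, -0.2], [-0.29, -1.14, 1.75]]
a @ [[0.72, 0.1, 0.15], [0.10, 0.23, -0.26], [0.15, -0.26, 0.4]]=[[-0.47,-0.29,0.19],[-1.75,-0.21,-0.41],[-0.06,-0.75,0.95]]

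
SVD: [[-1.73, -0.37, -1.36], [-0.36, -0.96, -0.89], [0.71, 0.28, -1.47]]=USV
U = [[-0.85, 0.32, 0.42], [-0.46, -0.06, -0.89], [-0.26, -0.95, 0.20]]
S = [2.52, 1.6, 0.8]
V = [[0.58, 0.27, 0.77], [-0.75, -0.2, 0.63], [-0.33, 0.94, -0.09]]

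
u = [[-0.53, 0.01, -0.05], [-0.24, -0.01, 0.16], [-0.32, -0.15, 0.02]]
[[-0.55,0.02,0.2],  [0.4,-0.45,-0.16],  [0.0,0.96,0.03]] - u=[[-0.02, 0.01, 0.25], [0.64, -0.44, -0.32], [0.32, 1.11, 0.01]]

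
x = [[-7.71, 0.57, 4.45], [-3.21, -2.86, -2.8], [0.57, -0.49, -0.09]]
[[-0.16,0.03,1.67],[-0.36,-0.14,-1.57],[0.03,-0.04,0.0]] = x @ [[0.06, -0.01, 0.07], [-0.01, 0.08, -0.02], [0.07, -0.02, 0.50]]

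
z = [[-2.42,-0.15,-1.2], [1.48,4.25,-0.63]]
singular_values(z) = [4.64, 2.54]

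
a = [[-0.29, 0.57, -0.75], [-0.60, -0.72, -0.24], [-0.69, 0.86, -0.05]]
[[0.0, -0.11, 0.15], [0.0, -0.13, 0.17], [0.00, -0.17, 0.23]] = a@ [[0.00, 0.22, -0.29], [-0.0, -0.02, 0.03], [0.00, 0.04, -0.06]]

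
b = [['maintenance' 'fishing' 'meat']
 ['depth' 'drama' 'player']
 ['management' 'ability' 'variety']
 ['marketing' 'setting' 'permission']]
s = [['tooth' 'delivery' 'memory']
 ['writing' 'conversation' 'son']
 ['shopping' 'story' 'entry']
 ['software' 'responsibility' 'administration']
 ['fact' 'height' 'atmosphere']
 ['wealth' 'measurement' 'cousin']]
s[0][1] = 'delivery'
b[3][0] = 'marketing'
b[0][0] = 'maintenance'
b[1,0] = 'depth'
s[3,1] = 'responsibility'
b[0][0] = 'maintenance'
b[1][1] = 'drama'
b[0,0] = 'maintenance'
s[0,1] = 'delivery'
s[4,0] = 'fact'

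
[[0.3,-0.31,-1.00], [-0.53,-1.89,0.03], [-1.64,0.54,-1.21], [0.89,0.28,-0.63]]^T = [[0.30, -0.53, -1.64, 0.89],[-0.31, -1.89, 0.54, 0.28],[-1.0, 0.03, -1.21, -0.63]]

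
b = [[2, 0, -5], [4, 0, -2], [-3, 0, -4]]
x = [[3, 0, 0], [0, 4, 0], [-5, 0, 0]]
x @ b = [[6, 0, -15], [16, 0, -8], [-10, 0, 25]]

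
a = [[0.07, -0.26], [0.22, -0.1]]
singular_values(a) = [0.33, 0.15]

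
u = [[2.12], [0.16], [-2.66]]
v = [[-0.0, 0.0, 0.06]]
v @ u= [[-0.16]]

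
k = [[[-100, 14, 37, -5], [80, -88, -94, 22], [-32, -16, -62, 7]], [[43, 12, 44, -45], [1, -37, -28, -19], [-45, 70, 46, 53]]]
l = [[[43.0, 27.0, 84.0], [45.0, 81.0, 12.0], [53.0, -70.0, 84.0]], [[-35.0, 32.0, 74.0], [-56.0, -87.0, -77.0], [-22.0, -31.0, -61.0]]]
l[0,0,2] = 84.0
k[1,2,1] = 70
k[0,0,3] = -5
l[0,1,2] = 12.0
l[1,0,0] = -35.0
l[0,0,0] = 43.0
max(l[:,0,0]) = 43.0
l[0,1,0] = 45.0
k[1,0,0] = 43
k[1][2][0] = -45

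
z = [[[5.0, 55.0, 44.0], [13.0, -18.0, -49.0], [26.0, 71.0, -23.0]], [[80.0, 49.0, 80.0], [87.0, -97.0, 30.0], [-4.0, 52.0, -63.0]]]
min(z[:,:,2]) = -63.0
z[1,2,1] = 52.0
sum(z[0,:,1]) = 108.0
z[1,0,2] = 80.0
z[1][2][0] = -4.0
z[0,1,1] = -18.0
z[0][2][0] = 26.0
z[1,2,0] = -4.0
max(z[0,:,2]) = 44.0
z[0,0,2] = 44.0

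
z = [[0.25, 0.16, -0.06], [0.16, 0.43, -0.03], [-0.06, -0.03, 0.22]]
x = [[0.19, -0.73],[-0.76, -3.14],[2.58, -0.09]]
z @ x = [[-0.23, -0.68], [-0.37, -1.46], [0.58, 0.12]]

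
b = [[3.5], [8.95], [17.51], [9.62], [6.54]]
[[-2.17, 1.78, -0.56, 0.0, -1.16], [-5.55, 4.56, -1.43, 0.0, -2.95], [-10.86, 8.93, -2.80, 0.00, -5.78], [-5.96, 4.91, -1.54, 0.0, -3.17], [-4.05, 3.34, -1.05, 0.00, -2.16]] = b @ [[-0.62, 0.51, -0.16, -0.00, -0.33]]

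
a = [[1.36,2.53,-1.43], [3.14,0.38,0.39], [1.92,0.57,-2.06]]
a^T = [[1.36, 3.14, 1.92],[2.53, 0.38, 0.57],[-1.43, 0.39, -2.06]]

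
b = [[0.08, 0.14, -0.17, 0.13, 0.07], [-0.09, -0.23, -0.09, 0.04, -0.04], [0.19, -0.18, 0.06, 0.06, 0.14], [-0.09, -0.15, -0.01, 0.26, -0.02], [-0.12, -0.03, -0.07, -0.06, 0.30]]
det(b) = -0.00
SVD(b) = [[0.09, 0.24, 0.88, 0.15, -0.36],[-0.56, -0.14, -0.15, -0.34, -0.73],[-0.44, 0.24, -0.19, 0.84, -0.06],[-0.67, -0.26, 0.40, -0.15, 0.55],[-0.19, 0.89, -0.10, -0.37, 0.16]] @ diag([0.3957880401485912, 0.348715831065299, 0.2868055971899797, 0.27806060960053713, 0.13774593732249144]) @ [[0.14, 0.83, 0.07, -0.51, -0.19], [-0.01, 0.10, -0.21, -0.23, 0.94], [0.08, 0.47, -0.51, 0.72, 0.01], [0.93, -0.07, 0.29, 0.15, 0.12], [-0.32, 0.28, 0.78, 0.4, 0.24]]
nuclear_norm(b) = 1.45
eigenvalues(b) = [(-0.26+0j), (0.09+0.26j), (0.09-0.26j), (0.28+0.03j), (0.28-0.03j)]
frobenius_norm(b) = 0.68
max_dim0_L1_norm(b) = 0.73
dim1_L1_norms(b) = [0.59, 0.49, 0.63, 0.53, 0.58]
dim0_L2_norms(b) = [0.27, 0.36, 0.21, 0.31, 0.34]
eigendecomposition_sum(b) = [[0.00-0.00j, (0.05-0j), (0.02-0j), (-0.01-0j), -0.00+0.00j],[(-0.01+0j), -0.23+0.00j, (-0.07+0j), 0.03+0.00j, -0j],[-0.01+0.00j, (-0.14+0j), (-0.04+0j), 0.02+0.00j, -0j],[-0.00+0.00j, -0.06+0.00j, -0.02+0.00j, 0.01+0.00j, -0j],[(-0+0j), -0.02+0.00j, -0.01+0.00j, 0j, 0.00-0.00j]] + [[(0.03+0.13j), 0.04+0.01j, (-0.09+0.04j), (0.06-0.03j), (0.06+0j)], [-0.04+0.00j, -0.01+0.01j, -0.01-0.03j, 0.00+0.02j, -0.00+0.02j], [0.12-0.02j, 0.01-0.04j, (0.03+0.09j), (-0.02-0.06j), 0.01-0.06j], [-0.04+0.01j, -0.00+0.01j, (-0.02-0.03j), 0.01+0.02j, 0.00+0.02j], [(-0.02+0.05j), 0.01+0.01j, (-0.04-0.01j), (0.02+0j), 0.02+0.01j]] + [[0.03-0.13j, 0.04-0.01j, (-0.09-0.04j), (0.06+0.03j), 0.06-0.00j], [(-0.04-0j), (-0.01-0.01j), (-0.01+0.03j), -0.02j, (-0-0.02j)], [0.12+0.02j, (0.01+0.04j), (0.03-0.09j), -0.02+0.06j, 0.01+0.06j], [(-0.04-0.01j), (-0-0.01j), (-0.02+0.03j), 0.01-0.02j, 0.00-0.02j], [-0.02-0.05j, 0.01-0.01j, -0.04+0.01j, 0.02-0.00j, (0.02-0.01j)]] + [[(0.01-0j), 0.02j, -0.00-0.01j, (0.01-0.07j), -0.02+0.02j],[0.01-0.00j, 0.00+0.02j, (-0-0.01j), -0.06j, (-0.02+0.02j)],[-0.02+0.01j, (-0.03-0.08j), (0.02+0.04j), 0.04+0.25j, (0.06-0.08j)],[-0.00+0.01j, -0.04-0.01j, 0.02+0.01j, (0.12+0.07j), -0.01-0.05j],[(-0.04+0j), (-0.01-0.13j), (0.01+0.06j), (-0.06+0.39j), (0.13-0.09j)]] + [[0.01+0.00j, 0.00-0.02j, -0.00+0.01j, (0.01+0.07j), (-0.02-0.02j)], [0.01+0.00j, 0.00-0.02j, (-0+0.01j), 0.06j, -0.02-0.02j], [(-0.02-0.01j), (-0.03+0.08j), (0.02-0.04j), (0.04-0.25j), (0.06+0.08j)], [-0.00-0.01j, -0.04+0.01j, (0.02-0.01j), (0.12-0.07j), -0.01+0.05j], [(-0.04-0j), (-0.01+0.13j), (0.01-0.06j), (-0.06-0.39j), 0.13+0.09j]]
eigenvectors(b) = [[(-0.19+0j), 0.67+0.00j, (0.67-0j), -0.15+0.00j, (-0.15-0j)], [(0.81+0j), -0.04+0.22j, -0.04-0.22j, -0.11+0.01j, (-0.11-0.01j)], [0.50+0.00j, (0.04-0.63j), (0.04+0.63j), 0.49-0.15j, 0.49+0.15j], [(0.22+0j), 0.02+0.21j, 0.02-0.21j, (0.11-0.25j), (0.11+0.25j)], [0.09+0.00j, (0.21+0.14j), 0.21-0.14j, 0.79+0.00j, 0.79-0.00j]]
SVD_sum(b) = [[0.01, 0.03, 0.00, -0.02, -0.01], [-0.03, -0.18, -0.02, 0.11, 0.04], [-0.03, -0.14, -0.01, 0.09, 0.03], [-0.04, -0.22, -0.02, 0.13, 0.05], [-0.01, -0.06, -0.01, 0.04, 0.01]] + [[-0.00, 0.01, -0.02, -0.02, 0.08], [0.0, -0.00, 0.01, 0.01, -0.05], [-0.0, 0.01, -0.02, -0.02, 0.08], [0.0, -0.01, 0.02, 0.02, -0.08], [-0.0, 0.03, -0.07, -0.07, 0.29]] + [[0.02,0.12,-0.13,0.18,0.0],[-0.00,-0.02,0.02,-0.03,-0.0],[-0.0,-0.03,0.03,-0.04,-0.00],[0.01,0.05,-0.06,0.08,0.0],[-0.00,-0.01,0.01,-0.02,-0.00]] + [[0.04, -0.00, 0.01, 0.01, 0.01], [-0.09, 0.01, -0.03, -0.01, -0.01], [0.22, -0.02, 0.07, 0.03, 0.03], [-0.04, 0.0, -0.01, -0.01, -0.01], [-0.1, 0.01, -0.03, -0.02, -0.01]] + [[0.02, -0.01, -0.04, -0.02, -0.01], [0.03, -0.03, -0.08, -0.04, -0.02], [0.0, -0.00, -0.01, -0.0, -0.00], [-0.02, 0.02, 0.06, 0.03, 0.02], [-0.01, 0.01, 0.02, 0.01, 0.01]]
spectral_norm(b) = 0.40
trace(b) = 0.47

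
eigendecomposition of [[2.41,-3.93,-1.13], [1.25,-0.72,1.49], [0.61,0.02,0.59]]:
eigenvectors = [[(0.87+0j), (0.87-0j), (-0.67+0j)], [0.21-0.38j, 0.21+0.38j, (-0.6+0j)], [(0.08-0.23j), (0.08+0.23j), (0.43+0j)]]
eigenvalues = [(1.34+2.02j), (1.34-2.02j), (-0.39+0j)]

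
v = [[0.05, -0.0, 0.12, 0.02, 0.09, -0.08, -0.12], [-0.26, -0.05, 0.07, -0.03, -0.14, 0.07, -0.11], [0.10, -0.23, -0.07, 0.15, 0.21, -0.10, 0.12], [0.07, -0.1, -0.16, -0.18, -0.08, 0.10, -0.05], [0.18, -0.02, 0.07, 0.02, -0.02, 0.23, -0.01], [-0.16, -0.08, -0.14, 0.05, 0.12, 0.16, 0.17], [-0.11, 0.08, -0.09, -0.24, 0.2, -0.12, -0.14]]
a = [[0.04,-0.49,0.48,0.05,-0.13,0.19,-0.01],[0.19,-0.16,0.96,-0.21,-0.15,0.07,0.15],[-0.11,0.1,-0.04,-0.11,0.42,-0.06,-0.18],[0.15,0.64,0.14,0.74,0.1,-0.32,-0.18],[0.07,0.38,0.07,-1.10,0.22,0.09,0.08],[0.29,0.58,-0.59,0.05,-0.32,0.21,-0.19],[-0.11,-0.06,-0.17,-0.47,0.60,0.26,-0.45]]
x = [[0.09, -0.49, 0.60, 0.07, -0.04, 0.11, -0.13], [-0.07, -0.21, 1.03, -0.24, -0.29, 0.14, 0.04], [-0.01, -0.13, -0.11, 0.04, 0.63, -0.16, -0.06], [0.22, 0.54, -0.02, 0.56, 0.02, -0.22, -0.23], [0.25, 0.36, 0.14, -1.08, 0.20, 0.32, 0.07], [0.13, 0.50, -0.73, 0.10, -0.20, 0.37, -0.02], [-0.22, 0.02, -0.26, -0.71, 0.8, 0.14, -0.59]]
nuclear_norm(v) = 2.08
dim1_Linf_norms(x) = [0.6, 1.03, 0.63, 0.56, 1.08, 0.73, 0.8]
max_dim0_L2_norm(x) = 1.43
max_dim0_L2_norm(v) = 0.39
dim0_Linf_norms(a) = [0.29, 0.64, 0.96, 1.1, 0.6, 0.32, 0.45]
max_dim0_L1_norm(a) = 2.73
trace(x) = 0.31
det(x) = -0.05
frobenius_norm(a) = 2.50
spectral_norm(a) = 1.53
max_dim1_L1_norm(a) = 2.27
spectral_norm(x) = 1.63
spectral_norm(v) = 0.49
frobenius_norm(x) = 2.70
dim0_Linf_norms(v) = [0.26, 0.23, 0.16, 0.24, 0.21, 0.23, 0.17]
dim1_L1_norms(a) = [1.39, 1.89, 1.02, 2.27, 2.01, 2.23, 2.12]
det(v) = 0.00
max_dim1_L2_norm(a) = 1.19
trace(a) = 0.56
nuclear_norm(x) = 5.97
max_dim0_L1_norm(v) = 0.93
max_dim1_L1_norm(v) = 0.98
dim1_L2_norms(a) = [0.73, 1.04, 0.5, 1.07, 1.19, 0.98, 0.95]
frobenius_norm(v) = 0.88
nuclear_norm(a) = 5.27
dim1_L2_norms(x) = [0.8, 1.13, 0.68, 0.87, 1.24, 0.99, 1.28]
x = v + a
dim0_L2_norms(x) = [0.44, 0.99, 1.43, 1.43, 1.1, 0.6, 0.65]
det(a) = -0.00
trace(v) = -0.25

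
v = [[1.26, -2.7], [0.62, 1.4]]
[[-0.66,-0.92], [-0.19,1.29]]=v@[[-0.42, 0.64],[0.05, 0.64]]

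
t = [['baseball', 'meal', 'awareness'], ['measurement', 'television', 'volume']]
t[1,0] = 'measurement'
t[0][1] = 'meal'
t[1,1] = 'television'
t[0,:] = ['baseball', 'meal', 'awareness']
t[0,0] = 'baseball'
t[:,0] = ['baseball', 'measurement']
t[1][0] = 'measurement'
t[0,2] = 'awareness'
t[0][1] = 'meal'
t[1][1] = 'television'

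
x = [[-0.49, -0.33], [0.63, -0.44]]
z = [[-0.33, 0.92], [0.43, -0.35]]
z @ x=[[0.74, -0.30],[-0.43, 0.01]]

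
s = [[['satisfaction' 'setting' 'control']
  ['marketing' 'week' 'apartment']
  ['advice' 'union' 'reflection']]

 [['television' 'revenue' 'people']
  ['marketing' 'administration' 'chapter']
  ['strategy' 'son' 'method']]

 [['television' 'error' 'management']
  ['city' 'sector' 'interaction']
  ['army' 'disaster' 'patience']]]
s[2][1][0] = 'city'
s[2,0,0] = 'television'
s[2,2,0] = 'army'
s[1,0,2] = 'people'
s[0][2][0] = 'advice'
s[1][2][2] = 'method'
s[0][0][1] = 'setting'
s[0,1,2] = 'apartment'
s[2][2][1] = 'disaster'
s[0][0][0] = 'satisfaction'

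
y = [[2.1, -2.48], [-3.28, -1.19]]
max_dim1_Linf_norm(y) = 3.28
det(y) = -10.63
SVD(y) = [[-0.63,0.77], [0.77,0.63]] @ diag([3.9225147434740992, 2.7108629783204314]) @ [[-0.99, 0.16], [-0.16, -0.99]]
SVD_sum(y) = [[2.45, -0.41], [-3.00, 0.5]] + [[-0.35, -2.07], [-0.28, -1.69]]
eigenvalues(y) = [3.75, -2.84]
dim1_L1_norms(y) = [4.58, 4.47]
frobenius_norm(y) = 4.77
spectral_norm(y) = 3.92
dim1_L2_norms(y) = [3.25, 3.49]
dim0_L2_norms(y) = [3.89, 2.75]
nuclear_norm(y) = 6.63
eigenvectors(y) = [[0.83, 0.45],[-0.55, 0.89]]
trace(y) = 0.91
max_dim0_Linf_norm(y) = 3.28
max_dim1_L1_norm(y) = 4.58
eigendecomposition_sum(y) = [[2.81, -1.41], [-1.87, 0.94]] + [[-0.71, -1.07], [-1.41, -2.13]]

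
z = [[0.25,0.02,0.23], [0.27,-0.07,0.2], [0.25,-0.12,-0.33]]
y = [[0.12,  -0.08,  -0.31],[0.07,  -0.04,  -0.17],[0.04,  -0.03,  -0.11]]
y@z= [[-0.07, 0.05, 0.11], [-0.04, 0.02, 0.06], [-0.03, 0.02, 0.04]]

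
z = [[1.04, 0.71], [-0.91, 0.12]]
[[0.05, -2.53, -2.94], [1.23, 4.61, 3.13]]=z @ [[-1.13, -4.64, -3.34], [1.72, 3.24, 0.75]]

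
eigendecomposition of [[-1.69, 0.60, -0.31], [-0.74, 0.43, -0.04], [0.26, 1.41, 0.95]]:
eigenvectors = [[0.87, -0.32, -0.1], [0.36, -0.48, 0.06], [-0.32, 0.81, 0.99]]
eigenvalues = [-1.33, 0.01, 1.01]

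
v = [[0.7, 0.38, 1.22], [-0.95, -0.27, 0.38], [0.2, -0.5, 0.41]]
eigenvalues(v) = [(1.2+0j), (-0.18+0.83j), (-0.18-0.83j)]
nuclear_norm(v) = 3.12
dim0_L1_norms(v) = [1.85, 1.15, 2.01]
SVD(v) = [[-0.95, -0.16, -0.27], [0.23, -0.95, -0.22], [-0.22, -0.27, 0.94]] @ diag([1.516360147987947, 1.0466412535334213, 0.5530768373345243]) @ [[-0.61, -0.21, -0.77], [0.70, 0.31, -0.64], [0.37, -0.93, -0.05]]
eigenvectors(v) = [[(0.8+0j), (-0.02-0.52j), (-0.02+0.52j)], [-0.40+0.00j, 0.76+0.00j, 0.76-0.00j], [(0.45+0j), 0.13+0.36j, 0.13-0.36j]]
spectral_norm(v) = 1.52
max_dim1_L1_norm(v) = 2.3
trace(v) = 0.84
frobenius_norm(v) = 1.92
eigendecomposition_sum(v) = [[0.62-0.00j, -0.14-0.00j, (0.89+0j)], [-0.31+0.00j, (0.07+0j), -0.45-0.00j], [0.35-0.00j, -0.08-0.00j, (0.51+0j)]] + [[(0.04+0.22j),(0.26+0.11j),(0.16-0.29j)], [-0.32+0.04j,(-0.17+0.37j),0.41+0.25j], [(-0.08-0.15j),(-0.21-0.02j),(-0.05+0.24j)]] + [[(0.04-0.22j), (0.26-0.11j), (0.16+0.29j)], [-0.32-0.04j, (-0.17-0.37j), 0.41-0.25j], [-0.08+0.15j, (-0.21+0.02j), -0.05-0.24j]]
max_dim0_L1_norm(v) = 2.01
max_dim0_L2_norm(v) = 1.34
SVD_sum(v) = [[0.88, 0.30, 1.1], [-0.21, -0.07, -0.26], [0.20, 0.07, 0.26]] + [[-0.12, -0.05, 0.11], [-0.70, -0.31, 0.64], [-0.2, -0.09, 0.18]] + [[-0.06, 0.14, 0.01], [-0.04, 0.11, 0.01], [0.19, -0.48, -0.02]]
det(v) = 0.88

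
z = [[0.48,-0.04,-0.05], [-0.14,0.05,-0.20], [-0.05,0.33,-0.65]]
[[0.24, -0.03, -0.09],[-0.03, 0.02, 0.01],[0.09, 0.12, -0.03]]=z @[[0.47, -0.02, -0.18], [-0.02, 0.39, 0.01], [-0.18, 0.01, 0.07]]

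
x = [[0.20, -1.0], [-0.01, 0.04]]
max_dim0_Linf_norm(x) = 1.0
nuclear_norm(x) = 1.02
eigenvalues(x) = [0.25, -0.01]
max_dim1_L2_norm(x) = 1.02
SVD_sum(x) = [[0.20, -1.0], [-0.01, 0.04]] + [[-0.0,-0.0], [-0.0,-0.0]]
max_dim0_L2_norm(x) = 1.0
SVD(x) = [[-1.00, 0.04], [0.04, 1.0]] @ diag([1.020635174834143, 0.001959564053164253]) @ [[-0.20, 0.98], [-0.98, -0.20]]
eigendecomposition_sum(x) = [[0.20, -0.97], [-0.01, 0.05]] + [[-0.00, -0.03],[-0.0, -0.01]]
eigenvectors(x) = [[1.00, 0.98], [-0.05, 0.20]]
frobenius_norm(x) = 1.02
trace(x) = 0.24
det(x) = -0.00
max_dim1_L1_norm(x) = 1.2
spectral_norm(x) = 1.02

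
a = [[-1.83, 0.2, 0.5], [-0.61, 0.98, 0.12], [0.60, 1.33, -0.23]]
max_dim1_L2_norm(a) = 1.91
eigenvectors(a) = [[0.88, -0.18, 0.27], [0.20, -0.60, 0.05], [-0.44, -0.78, 0.96]]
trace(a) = -1.08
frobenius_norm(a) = 2.68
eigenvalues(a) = [-2.03, 0.95, 0.0]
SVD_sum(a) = [[-1.83, 0.16, 0.50], [-0.67, 0.06, 0.18], [0.51, -0.04, -0.14]] + [[0.0, 0.04, -0.00], [0.06, 0.92, -0.06], [0.09, 1.37, -0.09]] + [[0.00, 0.0, 0.00], [-0.00, -0.00, -0.0], [0.00, 0.00, 0.00]]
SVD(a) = [[-0.91, -0.02, 0.42], [-0.33, -0.56, -0.76], [0.25, -0.83, 0.50]] @ diag([2.0984854179131123, 1.6625139536519673, 0.002510919858026026]) @ [[0.96, -0.08, -0.26], [-0.07, -1.00, 0.07], [0.27, 0.05, 0.96]]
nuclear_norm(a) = 3.76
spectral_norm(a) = 2.10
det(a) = -0.01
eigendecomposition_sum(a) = [[-1.76, -0.1, 0.50], [-0.39, -0.02, 0.11], [0.88, 0.05, -0.25]] + [[-0.07, 0.3, 0.00],[-0.22, 1.0, 0.01],[-0.28, 1.29, 0.01]] + [[0.0, -0.0, 0.00], [0.0, -0.00, 0.00], [0.0, -0.01, 0.0]]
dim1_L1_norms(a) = [2.53, 1.71, 2.16]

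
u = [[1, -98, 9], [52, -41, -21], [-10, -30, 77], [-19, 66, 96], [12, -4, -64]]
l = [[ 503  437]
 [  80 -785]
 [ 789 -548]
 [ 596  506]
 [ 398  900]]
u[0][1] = -98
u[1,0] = 52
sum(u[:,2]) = 97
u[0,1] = -98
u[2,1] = -30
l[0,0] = 503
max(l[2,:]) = 789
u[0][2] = 9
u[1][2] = -21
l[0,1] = 437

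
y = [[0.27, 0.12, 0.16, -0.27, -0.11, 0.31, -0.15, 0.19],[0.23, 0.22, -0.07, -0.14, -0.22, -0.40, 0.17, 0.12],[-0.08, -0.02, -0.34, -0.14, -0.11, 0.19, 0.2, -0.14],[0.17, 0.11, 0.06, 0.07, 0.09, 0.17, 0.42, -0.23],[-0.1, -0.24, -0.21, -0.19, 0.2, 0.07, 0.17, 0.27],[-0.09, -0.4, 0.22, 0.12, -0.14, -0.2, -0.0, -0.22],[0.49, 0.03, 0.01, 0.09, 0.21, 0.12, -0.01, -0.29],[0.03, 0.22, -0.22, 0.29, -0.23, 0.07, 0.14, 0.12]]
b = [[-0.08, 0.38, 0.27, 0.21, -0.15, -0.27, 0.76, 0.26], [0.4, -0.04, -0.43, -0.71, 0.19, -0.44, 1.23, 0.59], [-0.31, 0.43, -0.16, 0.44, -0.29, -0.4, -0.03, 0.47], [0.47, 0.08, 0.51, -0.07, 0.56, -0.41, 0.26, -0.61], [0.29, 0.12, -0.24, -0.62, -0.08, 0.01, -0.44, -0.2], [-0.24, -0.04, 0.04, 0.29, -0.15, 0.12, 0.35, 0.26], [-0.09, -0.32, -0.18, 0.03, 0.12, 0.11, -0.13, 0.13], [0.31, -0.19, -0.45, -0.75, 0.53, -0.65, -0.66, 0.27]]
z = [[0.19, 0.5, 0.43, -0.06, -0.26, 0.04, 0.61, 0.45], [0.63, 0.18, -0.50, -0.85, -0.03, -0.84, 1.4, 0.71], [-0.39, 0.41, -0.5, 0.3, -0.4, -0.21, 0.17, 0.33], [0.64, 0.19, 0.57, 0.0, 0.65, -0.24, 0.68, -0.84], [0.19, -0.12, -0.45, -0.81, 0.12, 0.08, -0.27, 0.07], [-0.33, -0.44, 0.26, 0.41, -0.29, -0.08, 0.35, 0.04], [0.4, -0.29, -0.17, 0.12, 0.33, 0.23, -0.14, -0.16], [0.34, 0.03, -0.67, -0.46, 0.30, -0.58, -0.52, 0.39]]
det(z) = 0.02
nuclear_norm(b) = 6.74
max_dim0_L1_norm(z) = 4.14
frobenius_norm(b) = 3.13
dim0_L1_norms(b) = [2.19, 1.6, 2.28, 3.12, 2.07, 2.41, 3.86, 2.79]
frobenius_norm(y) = 1.61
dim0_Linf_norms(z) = [0.64, 0.5, 0.67, 0.85, 0.65, 0.84, 1.4, 0.84]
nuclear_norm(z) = 8.27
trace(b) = -0.17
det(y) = -0.00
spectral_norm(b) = 1.85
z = b + y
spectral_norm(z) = 2.33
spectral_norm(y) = 0.80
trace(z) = 0.16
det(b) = -0.00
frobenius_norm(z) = 3.60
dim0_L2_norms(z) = [1.19, 0.88, 1.33, 1.37, 0.97, 1.1, 1.82, 1.31]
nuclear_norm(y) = 4.30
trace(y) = 0.33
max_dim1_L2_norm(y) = 0.63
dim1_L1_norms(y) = [1.58, 1.57, 1.22, 1.32, 1.45, 1.39, 1.25, 1.32]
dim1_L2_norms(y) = [0.59, 0.61, 0.5, 0.56, 0.54, 0.58, 0.63, 0.52]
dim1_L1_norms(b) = [2.38, 4.03, 2.53, 2.97, 2.0, 1.49, 1.11, 3.81]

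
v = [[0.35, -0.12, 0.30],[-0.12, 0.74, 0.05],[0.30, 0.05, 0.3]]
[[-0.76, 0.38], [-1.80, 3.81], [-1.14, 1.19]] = v @[[0.05, 3.09], [-2.19, 5.66], [-3.47, -0.07]]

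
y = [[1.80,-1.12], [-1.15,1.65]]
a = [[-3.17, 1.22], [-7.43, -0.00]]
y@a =[[2.62, 2.2], [-8.61, -1.4]]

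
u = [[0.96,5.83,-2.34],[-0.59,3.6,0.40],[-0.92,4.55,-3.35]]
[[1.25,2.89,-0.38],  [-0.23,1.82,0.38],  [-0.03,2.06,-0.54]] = u@[[0.69, 0.06, -0.10], [0.06, 0.51, 0.06], [-0.10, 0.06, 0.27]]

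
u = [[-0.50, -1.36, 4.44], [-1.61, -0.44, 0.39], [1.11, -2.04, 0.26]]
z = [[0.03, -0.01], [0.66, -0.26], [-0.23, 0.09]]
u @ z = [[-1.93,0.76],[-0.43,0.17],[-1.37,0.54]]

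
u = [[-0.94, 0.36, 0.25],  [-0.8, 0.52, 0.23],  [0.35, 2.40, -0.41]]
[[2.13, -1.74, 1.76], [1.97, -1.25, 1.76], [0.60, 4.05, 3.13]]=u @ [[-1.75, 1.98, -1.74], [0.67, 1.19, 1.32], [0.97, -1.23, -1.39]]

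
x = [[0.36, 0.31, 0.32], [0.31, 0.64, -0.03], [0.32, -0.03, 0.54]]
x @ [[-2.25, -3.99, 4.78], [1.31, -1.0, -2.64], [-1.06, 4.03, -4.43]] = [[-0.74, -0.46, -0.52], [0.17, -2.00, -0.07], [-1.33, 0.93, -0.78]]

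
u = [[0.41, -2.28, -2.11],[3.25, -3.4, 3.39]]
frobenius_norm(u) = 6.59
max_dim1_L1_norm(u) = 10.04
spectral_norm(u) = 5.81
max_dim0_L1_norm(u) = 5.68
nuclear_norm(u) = 8.92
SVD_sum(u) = [[0.26, -0.29, 0.26], [3.26, -3.56, 3.20]] + [[0.15, -1.99, -2.37], [-0.01, 0.16, 0.19]]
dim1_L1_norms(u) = [4.8, 10.04]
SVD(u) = [[0.08, 1.0], [1.00, -0.08]] @ diag([5.811228322718502, 3.10850854610926]) @ [[0.56, -0.61, 0.55], [0.05, -0.64, -0.76]]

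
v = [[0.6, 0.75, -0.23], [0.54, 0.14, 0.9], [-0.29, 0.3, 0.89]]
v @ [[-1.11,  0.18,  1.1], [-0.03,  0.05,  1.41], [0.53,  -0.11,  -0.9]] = [[-0.81, 0.17, 1.92], [-0.13, 0.01, -0.02], [0.78, -0.14, -0.70]]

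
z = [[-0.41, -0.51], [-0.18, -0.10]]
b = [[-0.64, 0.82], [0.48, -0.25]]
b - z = [[-0.23, 1.33], [0.66, -0.15]]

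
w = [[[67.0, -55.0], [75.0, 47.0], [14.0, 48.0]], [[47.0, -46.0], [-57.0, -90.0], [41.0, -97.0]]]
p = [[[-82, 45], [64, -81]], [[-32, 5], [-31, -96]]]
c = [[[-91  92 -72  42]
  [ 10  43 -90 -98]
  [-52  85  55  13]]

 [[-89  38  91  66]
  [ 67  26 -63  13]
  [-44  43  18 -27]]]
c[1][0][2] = 91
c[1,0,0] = -89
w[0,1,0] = 75.0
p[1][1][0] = -31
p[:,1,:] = [[64, -81], [-31, -96]]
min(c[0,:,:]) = -98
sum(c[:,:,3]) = 9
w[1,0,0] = 47.0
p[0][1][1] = -81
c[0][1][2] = -90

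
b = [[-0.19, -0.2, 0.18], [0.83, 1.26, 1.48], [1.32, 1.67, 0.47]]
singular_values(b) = [2.92, 0.89, 0.0]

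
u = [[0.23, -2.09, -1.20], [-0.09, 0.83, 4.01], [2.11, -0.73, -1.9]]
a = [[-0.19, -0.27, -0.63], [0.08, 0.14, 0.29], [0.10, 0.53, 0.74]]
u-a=[[0.42, -1.82, -0.57], [-0.17, 0.69, 3.72], [2.01, -1.26, -2.64]]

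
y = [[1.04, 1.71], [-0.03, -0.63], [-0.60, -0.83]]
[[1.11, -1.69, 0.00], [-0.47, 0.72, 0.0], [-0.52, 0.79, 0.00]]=y@[[-0.18, 0.27, -0.0], [0.76, -1.15, 0.0]]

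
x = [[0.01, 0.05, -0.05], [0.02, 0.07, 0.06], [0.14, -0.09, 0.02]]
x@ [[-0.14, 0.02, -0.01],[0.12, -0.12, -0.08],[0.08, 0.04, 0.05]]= [[0.0, -0.01, -0.01], [0.01, -0.01, -0.00], [-0.03, 0.01, 0.01]]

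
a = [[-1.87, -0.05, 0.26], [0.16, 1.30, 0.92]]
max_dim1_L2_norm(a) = 1.89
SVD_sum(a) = [[-1.86, -0.21, 0.15], [0.23, 0.03, -0.02]] + [[-0.01, 0.16, 0.11],  [-0.07, 1.27, 0.94]]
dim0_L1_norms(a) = [2.03, 1.35, 1.18]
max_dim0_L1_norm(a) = 2.03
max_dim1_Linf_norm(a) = 1.87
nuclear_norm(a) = 3.49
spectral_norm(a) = 1.89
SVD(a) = [[-0.99,0.12], [0.12,0.99]] @ diag([1.8927001649632464, 1.595833978065419]) @ [[0.99, 0.11, -0.08], [-0.04, 0.8, 0.59]]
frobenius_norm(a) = 2.48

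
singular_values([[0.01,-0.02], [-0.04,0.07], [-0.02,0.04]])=[0.09, 0.0]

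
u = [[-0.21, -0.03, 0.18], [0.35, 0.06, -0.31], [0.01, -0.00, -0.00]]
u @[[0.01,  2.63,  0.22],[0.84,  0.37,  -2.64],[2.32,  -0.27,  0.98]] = [[0.39, -0.61, 0.21],[-0.67, 1.03, -0.39],[0.00, 0.03, 0.0]]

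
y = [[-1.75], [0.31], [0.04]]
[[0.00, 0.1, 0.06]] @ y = [[0.03]]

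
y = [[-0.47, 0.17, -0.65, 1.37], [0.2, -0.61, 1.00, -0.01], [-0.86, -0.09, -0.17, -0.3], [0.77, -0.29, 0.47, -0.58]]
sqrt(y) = [[(0.53+0.65j), 0.04-0.18j, -0.07+0.51j, 0.60-0.57j], [(0.27-0.28j), (-0.1+0.08j), (1.13-0.22j), (0.86+0.25j)], [(-0.4+0.22j), (-0.31-0.06j), (0.63+0.17j), -0.06-0.19j], [(0.17-0.53j), -0.20+0.15j, (0.13-0.42j), 0.37+0.47j]]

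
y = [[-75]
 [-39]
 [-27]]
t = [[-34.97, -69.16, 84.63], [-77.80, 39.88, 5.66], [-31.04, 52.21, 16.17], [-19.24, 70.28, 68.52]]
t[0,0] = -34.97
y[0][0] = -75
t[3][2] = 68.52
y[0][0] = -75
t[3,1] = 70.28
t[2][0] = -31.04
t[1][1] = 39.88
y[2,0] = -27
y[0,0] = -75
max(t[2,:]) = 52.21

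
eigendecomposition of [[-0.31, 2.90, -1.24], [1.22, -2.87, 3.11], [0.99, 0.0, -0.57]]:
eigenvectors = [[(0.73+0j), 0.67+0.00j, (0.67-0j)], [(0.54+0j), -0.65+0.02j, (-0.65-0.02j)], [(0.42+0j), -0.35-0.03j, (-0.35+0.03j)]]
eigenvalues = [(1.15+0j), (-2.45+0.14j), (-2.45-0.14j)]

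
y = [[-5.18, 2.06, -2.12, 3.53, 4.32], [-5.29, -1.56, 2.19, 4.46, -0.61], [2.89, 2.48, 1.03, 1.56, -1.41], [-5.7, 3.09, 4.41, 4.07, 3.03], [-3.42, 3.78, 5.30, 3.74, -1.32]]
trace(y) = -2.96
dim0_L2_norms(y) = [10.36, 6.06, 7.61, 8.08, 5.65]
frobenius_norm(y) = 17.30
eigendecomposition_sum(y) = [[(-1.07+0j), 1.38-0.00j, (2.7-0j), 2.41+0.00j, (-0.25+0j)], [-0.57+0.00j, (0.74-0j), 1.45-0.00j, (1.29+0j), (-0.14+0j)], [(-1.02+0j), 1.33-0.00j, 2.60-0.00j, 2.32+0.00j, (-0.24+0j)], [-1.99+0.00j, (2.57-0j), (5.04-0j), (4.49+0j), -0.47+0.00j], [(-1.47+0j), 1.90-0.00j, (3.73-0j), 3.33+0.00j, -0.35+0.00j]] + [[(-2.1+2.61j), (-0.14-0.11j), -2.69-2.13j, 0.68-0.31j, (2.54+0.06j)], [(-1.95-0.94j), 0.05-0.10j, (0.95-2j), 0.30+0.38j, (0.33+1.61j)], [(1.91+1.15j), -0.06+0.10j, (-1.16+1.96j), -0.27-0.42j, -0.19-1.68j], [(-2.06+0.38j), -0.02-0.11j, -0.41-2.11j, 0.45+0.13j, 1.18+1.06j], [(-0.99-0.22j), 0.01-0.05j, (0.21-1.01j), (0.18+0.14j), (0.33+0.69j)]] + [[(-2.1-2.61j), -0.14+0.11j, (-2.69+2.13j), 0.68+0.31j, 2.54-0.06j], [(-1.95+0.94j), 0.05+0.10j, (0.95+2j), 0.30-0.38j, 0.33-1.61j], [1.91-1.15j, (-0.06-0.1j), -1.16-1.96j, -0.27+0.42j, (-0.19+1.68j)], [(-2.06-0.38j), (-0.02+0.11j), -0.41+2.11j, 0.45-0.13j, (1.18-1.06j)], [(-0.99+0.22j), 0.01+0.05j, (0.21+1.01j), 0.18-0.14j, (0.33-0.69j)]] + [[(0.05+0.17j), (0.48+0.11j), 0.28+0.00j, -0.12-0.55j, (-0.26+0.58j)],  [-0.41-0.25j, (-1.2+0.68j), -0.58+0.53j, (1.29+0.9j), (-0.57-1.67j)],  [0.05+0.23j, 0.64+0.19j, 0.38+0.03j, (-0.11-0.75j), (-0.39+0.75j)],  [(0.2+0j), (0.28-0.51j), (0.09-0.32j), (-0.66-0.04j), (0.57+0.48j)],  [0.01+0.37j, 0.93+0.47j, 0.57+0.15j, 0.03-1.19j, (-0.81+1.05j)]] + [[(0.05-0.17j),0.48-0.11j,0.28-0.00j,-0.12+0.55j,-0.26-0.58j], [-0.41+0.25j,-1.20-0.68j,(-0.58-0.53j),(1.29-0.9j),-0.57+1.67j], [(0.05-0.23j),(0.64-0.19j),(0.38-0.03j),-0.11+0.75j,(-0.39-0.75j)], [0.20-0.00j,(0.28+0.51j),0.09+0.32j,(-0.66+0.04j),(0.57-0.48j)], [(0.01-0.37j),(0.93-0.47j),0.57-0.15j,(0.03+1.19j),-0.81-1.05j]]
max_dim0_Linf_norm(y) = 5.7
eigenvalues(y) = [(6.42+0j), (-2.44+5.29j), (-2.44-5.29j), (-2.25+1.89j), (-2.25-1.89j)]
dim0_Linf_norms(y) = [5.7, 3.78, 5.3, 4.46, 4.32]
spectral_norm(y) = 14.46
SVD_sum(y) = [[-4.07, 1.63, 2.26, 3.23, 1.18], [-4.24, 1.7, 2.35, 3.36, 1.23], [0.23, -0.09, -0.13, -0.18, -0.07], [-6.18, 2.48, 3.43, 4.91, 1.79], [-4.79, 1.92, 2.66, 3.80, 1.39]] + [[-1.89, -1.43, -3.38, -0.32, 2.79], [-0.13, -0.10, -0.23, -0.02, 0.19], [1.28, 0.97, 2.29, 0.21, -1.89], [0.11, 0.08, 0.19, 0.02, -0.16], [1.65, 1.25, 2.94, 0.27, -2.43]] + [[0.7, 1.68, -0.34, -0.06, 0.93], [-1.3, -3.11, 0.62, 0.12, -1.71], [0.73, 1.74, -0.35, -0.07, 0.96], [0.37, 0.87, -0.18, -0.03, 0.48], [0.11, 0.27, -0.05, -0.01, 0.15]] + [[0.23, 0.05, -0.56, 0.80, -0.40], [0.26, 0.05, -0.63, 0.9, -0.46], [0.4, 0.08, -0.96, 1.38, -0.70], [-0.31, -0.06, 0.75, -1.08, 0.55], [-0.01, -0.0, 0.01, -0.02, 0.01]] + [[-0.15,0.13,-0.10,-0.12,-0.17],[0.12,-0.10,0.08,0.1,0.14],[0.26,-0.22,0.17,0.21,0.29],[0.32,-0.28,0.22,0.26,0.37],[-0.38,0.34,-0.26,-0.31,-0.44]]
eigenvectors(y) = [[(0.36+0j), -0.65+0.00j, -0.65-0.00j, (0.18+0.17j), (0.18-0.17j)],  [(0.19+0j), -0.09-0.41j, (-0.09+0.41j), -0.69+0.00j, -0.69-0.00j],  [(0.35+0j), (0.06+0.43j), 0.06-0.43j, 0.23+0.24j, (0.23-0.24j)],  [0.68+0.00j, -0.31-0.27j, -0.31+0.27j, 0.25-0.15j, (0.25+0.15j)],  [(0.5+0j), -0.09-0.18j, (-0.09+0.18j), (0.29+0.43j), 0.29-0.43j]]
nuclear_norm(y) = 30.99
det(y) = 1878.80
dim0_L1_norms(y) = [22.48, 12.97, 15.05, 17.36, 10.69]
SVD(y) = [[-0.42, -0.67, -0.42, 0.38, -0.25], [-0.43, -0.05, 0.77, 0.42, 0.2], [0.02, 0.45, -0.43, 0.65, 0.43], [-0.63, 0.04, -0.22, -0.51, 0.54], [-0.49, 0.58, -0.07, -0.01, -0.64]] @ diag([14.456596615107747, 7.45471986727495, 4.986019175167013, 2.8796550232235014, 1.214193452709131]) @ [[0.68, -0.27, -0.38, -0.54, -0.2], [0.38, 0.29, 0.68, 0.06, -0.56], [-0.34, -0.81, 0.16, 0.03, -0.45], [0.21, 0.04, -0.51, 0.74, -0.37], [0.49, -0.43, 0.33, 0.40, 0.56]]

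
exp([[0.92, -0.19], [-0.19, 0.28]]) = [[2.55,-0.35],[-0.35,1.35]]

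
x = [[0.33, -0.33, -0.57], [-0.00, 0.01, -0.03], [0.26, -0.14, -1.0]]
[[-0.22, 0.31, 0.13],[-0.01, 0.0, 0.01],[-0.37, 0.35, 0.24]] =x @ [[0.19,0.33,0.18], [0.17,-0.22,0.14], [0.40,-0.23,-0.21]]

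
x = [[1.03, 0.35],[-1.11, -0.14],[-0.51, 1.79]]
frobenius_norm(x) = 2.43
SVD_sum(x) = [[0.03, -0.07], [-0.11, 0.27], [-0.71, 1.71]] + [[1.00, 0.42],[-1.00, -0.41],[0.2, 0.08]]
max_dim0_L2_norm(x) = 1.83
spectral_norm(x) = 1.87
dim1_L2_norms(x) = [1.09, 1.12, 1.86]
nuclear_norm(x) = 3.42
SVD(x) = [[-0.04, 0.7], [0.16, -0.70], [0.99, 0.14]] @ diag([1.8737061339578265, 1.545485465337289]) @ [[-0.38, 0.92], [0.92, 0.38]]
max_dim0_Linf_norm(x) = 1.79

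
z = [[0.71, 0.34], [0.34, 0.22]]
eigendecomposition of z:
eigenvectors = [[0.89, -0.46], [0.46, 0.89]]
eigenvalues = [0.88, 0.05]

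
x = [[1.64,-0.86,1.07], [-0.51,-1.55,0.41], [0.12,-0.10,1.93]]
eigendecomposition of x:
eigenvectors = [[0.25, 0.93, 0.90], [0.97, -0.2, -0.08], [0.02, -0.3, 0.42]]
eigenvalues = [-1.67, 1.48, 2.21]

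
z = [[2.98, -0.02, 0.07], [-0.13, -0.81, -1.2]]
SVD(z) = [[-1.00, 0.07], [0.07, 1.0]] @ diag([2.9859935500669343, 1.4431017008370095]) @ [[-1.0, -0.01, -0.05],[0.05, -0.56, -0.83]]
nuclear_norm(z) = 4.43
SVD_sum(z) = [[2.98, 0.03, 0.15], [-0.2, -0.0, -0.01]] + [[0.00,-0.05,-0.08], [0.07,-0.81,-1.19]]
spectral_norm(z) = 2.99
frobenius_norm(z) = 3.32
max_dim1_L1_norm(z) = 3.07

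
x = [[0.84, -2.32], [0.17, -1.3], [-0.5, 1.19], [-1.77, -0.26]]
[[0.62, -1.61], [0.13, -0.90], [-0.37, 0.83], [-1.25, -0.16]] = x@[[0.71, -0.01], [-0.01, 0.69]]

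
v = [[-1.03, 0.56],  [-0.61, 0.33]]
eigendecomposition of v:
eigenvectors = [[-0.86,-0.48], [-0.51,-0.88]]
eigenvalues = [-0.7, -0.0]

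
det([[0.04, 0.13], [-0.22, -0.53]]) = 0.007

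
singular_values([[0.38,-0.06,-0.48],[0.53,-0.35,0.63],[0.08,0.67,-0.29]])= [1.05, 0.62, 0.49]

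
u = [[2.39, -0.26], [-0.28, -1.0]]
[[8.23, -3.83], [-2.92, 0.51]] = u @ [[3.65, -1.61], [1.90, -0.06]]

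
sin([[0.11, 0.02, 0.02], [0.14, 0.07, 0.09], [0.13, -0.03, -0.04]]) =[[0.11, 0.02, 0.02],  [0.14, 0.07, 0.09],  [0.13, -0.03, -0.04]]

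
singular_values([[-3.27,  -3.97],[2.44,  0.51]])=[5.53, 1.45]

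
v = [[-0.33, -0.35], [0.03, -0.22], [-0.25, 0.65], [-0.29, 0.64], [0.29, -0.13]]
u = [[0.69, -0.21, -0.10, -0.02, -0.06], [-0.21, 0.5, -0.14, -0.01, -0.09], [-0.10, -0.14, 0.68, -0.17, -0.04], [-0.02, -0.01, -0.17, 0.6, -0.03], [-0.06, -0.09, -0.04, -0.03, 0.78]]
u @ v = [[-0.22, -0.27], [0.1, -0.12], [-0.10, 0.4], [-0.13, 0.29], [0.26, -0.11]]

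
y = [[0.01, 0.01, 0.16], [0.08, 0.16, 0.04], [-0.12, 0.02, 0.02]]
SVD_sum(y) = [[0.05, 0.07, 0.06], [0.08, 0.12, 0.1], [-0.01, -0.02, -0.02]] + [[-0.06, -0.03, 0.09], [0.03, 0.02, -0.05], [-0.04, -0.02, 0.06]] + [[0.03, -0.03, 0.01],  [-0.03, 0.03, -0.01],  [-0.07, 0.06, -0.02]]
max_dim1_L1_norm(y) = 0.28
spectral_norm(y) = 0.20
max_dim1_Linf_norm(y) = 0.16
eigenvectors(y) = [[(0.71+0j), 0.71-0.00j, 0.11+0.00j],[(-0.12-0.28j), (-0.12+0.28j), (0.99+0j)],[(0.01+0.63j), (0.01-0.63j), 0.05+0.00j]]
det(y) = 0.00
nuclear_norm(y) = 0.46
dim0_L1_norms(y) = [0.21, 0.19, 0.22]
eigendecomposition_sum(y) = [[0.00+0.07j, (-0-0.01j), 0.08-0.01j], [(0.03-0.01j), (-0+0j), (-0.02-0.03j)], [(-0.06+0j), 0.01-0.00j, (0.01+0.07j)]] + [[0.00-0.07j, -0.00+0.01j, (0.08+0.01j)], [0.03+0.01j, (-0-0j), (-0.02+0.03j)], [-0.06-0.00j, 0.01+0.00j, (0.01-0.07j)]] + [[-0j,  (0.02-0j),  (0.01-0j)],[0.03-0.00j,  0.16-0.00j,  (0.07-0j)],[-0j,  0.01-0.00j,  0.00-0.00j]]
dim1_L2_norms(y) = [0.16, 0.18, 0.12]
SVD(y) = [[0.51, -0.78, -0.37], [0.85, 0.38, 0.37], [-0.15, -0.5, 0.85]] @ diag([0.19961590389884393, 0.1513663667689577, 0.10881963941225346]) @ [[0.45, 0.69, 0.56],[0.54, 0.28, -0.79],[-0.71, 0.66, -0.25]]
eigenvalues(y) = [(0.01+0.14j), (0.01-0.14j), (0.17+0j)]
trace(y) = 0.19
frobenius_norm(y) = 0.27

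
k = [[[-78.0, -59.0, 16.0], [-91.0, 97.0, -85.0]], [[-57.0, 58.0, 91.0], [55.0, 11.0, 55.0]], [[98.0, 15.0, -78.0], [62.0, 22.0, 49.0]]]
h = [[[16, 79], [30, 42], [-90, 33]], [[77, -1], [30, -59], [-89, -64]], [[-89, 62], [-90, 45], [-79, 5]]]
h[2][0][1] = 62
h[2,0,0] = -89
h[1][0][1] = -1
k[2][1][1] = 22.0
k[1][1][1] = 11.0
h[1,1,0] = 30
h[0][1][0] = 30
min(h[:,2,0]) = -90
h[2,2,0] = -79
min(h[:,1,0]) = -90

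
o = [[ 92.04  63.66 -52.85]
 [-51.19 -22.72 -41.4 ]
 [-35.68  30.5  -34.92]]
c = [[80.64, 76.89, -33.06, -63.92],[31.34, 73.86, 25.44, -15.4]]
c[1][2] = 25.44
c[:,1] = [76.89, 73.86]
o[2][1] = 30.5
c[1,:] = [31.34, 73.86, 25.44, -15.4]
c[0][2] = -33.06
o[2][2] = -34.92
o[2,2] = -34.92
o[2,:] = [-35.68, 30.5, -34.92]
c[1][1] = 73.86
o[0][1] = 63.66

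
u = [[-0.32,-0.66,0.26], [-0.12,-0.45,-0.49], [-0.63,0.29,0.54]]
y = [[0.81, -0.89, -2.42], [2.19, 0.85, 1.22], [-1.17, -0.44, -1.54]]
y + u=[[0.49,-1.55,-2.16], [2.07,0.40,0.73], [-1.8,-0.15,-1.00]]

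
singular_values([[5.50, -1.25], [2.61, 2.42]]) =[6.09, 2.72]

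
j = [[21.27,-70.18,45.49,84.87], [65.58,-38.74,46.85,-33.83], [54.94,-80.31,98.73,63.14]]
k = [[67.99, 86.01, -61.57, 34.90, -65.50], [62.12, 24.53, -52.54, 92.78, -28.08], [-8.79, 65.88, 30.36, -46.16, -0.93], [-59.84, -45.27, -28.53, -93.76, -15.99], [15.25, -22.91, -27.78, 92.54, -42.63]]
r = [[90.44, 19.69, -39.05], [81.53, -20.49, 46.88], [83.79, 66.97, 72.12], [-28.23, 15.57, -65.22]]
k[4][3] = 92.54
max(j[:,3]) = 84.87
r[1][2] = 46.88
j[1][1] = -38.74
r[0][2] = -39.05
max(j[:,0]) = 65.58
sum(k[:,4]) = -153.13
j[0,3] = 84.87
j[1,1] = -38.74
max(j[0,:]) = 84.87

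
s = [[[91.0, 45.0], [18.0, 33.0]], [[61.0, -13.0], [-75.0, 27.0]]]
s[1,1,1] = 27.0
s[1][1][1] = 27.0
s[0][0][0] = 91.0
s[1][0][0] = 61.0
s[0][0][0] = 91.0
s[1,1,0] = -75.0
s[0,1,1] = 33.0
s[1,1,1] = 27.0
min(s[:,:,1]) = -13.0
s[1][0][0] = 61.0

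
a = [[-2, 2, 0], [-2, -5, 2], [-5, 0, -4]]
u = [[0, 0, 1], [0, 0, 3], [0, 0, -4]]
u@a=[[-5, 0, -4], [-15, 0, -12], [20, 0, 16]]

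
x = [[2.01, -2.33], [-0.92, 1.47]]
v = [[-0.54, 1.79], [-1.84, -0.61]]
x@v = [[3.20, 5.02], [-2.21, -2.54]]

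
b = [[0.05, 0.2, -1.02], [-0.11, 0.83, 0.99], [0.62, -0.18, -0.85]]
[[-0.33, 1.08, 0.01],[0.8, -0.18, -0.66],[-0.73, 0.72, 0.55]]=b @[[-0.53,0.20,0.58], [0.44,0.86,-0.60], [0.38,-0.88,-0.1]]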